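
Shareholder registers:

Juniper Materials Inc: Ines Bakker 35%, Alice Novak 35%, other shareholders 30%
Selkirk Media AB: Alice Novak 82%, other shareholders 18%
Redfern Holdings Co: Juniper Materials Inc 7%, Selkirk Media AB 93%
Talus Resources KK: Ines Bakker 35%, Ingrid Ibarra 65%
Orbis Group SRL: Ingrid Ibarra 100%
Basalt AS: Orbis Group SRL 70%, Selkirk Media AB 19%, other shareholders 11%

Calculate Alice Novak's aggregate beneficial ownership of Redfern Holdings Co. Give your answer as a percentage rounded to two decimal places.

Alice reaches Redfern along 2 paths.
Via Juniper: 35% × 7% = 2.45%.
Via Selkirk: 82% × 93% = 76.26%.
Total: 2.45% + 76.26% = 78.71%.

78.71%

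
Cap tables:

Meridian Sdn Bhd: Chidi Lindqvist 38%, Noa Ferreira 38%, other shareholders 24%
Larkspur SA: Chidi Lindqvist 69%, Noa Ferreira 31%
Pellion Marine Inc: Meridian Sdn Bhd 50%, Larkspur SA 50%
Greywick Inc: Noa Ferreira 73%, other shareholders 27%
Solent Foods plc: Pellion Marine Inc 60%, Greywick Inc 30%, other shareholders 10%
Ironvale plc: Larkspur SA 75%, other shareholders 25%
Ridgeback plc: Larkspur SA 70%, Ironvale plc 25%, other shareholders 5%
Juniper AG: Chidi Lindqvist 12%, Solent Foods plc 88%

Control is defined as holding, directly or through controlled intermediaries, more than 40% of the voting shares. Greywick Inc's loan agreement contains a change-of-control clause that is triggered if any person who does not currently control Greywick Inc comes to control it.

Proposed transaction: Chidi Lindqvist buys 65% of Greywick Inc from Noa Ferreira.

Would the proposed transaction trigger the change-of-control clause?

Yes

The purchase adds only to Chidi's holdings (Noa's stake shrinks), so Chidi is the only person who could newly come to control Greywick.
Chidi holds 69% of Larkspur, so Chidi controls Larkspur.
Larkspur holds 50% of Pellion, so Chidi controls Pellion.
Pellion holds 60% of Solent, so Chidi controls Solent.
Larkspur holds 75% of Ironvale, so Chidi controls Ironvale.
Larkspur and Ironvale together hold 70% + 25% = 95% of Ridgeback, so Chidi controls Ridgeback.
Chidi and Solent together hold 12% + 88% = 100% of Juniper, so Chidi controls Juniper.
Neither Chidi nor any entity Chidi controls holds any voting interest in Greywick.
So before the transaction, Chidi does not control Greywick.
After the purchase, Chidi holds 65% of Greywick directly, and Noa's stake falls to 8%.
Chidi holds 65% of Greywick, so Chidi controls Greywick.
Chidi did not control Greywick before and does after, so the clause is triggered.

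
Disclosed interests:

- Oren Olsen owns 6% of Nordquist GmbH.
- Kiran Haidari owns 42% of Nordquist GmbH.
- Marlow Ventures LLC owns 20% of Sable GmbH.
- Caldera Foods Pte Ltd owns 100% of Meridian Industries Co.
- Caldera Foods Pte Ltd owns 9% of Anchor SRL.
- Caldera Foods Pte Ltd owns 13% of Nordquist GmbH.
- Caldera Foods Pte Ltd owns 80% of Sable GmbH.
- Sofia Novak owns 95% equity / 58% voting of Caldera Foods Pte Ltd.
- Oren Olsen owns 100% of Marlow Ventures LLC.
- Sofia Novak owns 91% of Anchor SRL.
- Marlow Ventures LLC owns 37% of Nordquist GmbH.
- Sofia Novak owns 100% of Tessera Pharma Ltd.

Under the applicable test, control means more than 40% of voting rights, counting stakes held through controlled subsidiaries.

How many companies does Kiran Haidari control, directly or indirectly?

Kiran holds 42% of Nordquist, so Kiran controls Nordquist.
No other company's threshold is met.
Kiran controls 1 company.

1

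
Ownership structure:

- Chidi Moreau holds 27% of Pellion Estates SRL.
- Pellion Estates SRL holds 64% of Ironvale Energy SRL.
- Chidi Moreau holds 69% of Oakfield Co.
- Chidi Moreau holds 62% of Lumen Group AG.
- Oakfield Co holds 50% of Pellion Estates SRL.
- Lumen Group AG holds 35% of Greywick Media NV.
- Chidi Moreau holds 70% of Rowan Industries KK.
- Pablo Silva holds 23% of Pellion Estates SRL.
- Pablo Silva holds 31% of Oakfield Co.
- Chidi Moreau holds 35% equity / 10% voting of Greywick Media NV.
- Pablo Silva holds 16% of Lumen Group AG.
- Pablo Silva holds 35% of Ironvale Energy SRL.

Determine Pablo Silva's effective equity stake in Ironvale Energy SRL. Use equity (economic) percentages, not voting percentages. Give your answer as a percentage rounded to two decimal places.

59.64%

Pablo reaches Ironvale along 3 paths.
Via Oakfield → Pellion: 31% × 50% × 64% = 9.92%.
Via Pellion: 23% × 64% = 14.72%.
Direct stake: 35% = 35%.
Total: 9.92% + 14.72% + 35% = 59.64%.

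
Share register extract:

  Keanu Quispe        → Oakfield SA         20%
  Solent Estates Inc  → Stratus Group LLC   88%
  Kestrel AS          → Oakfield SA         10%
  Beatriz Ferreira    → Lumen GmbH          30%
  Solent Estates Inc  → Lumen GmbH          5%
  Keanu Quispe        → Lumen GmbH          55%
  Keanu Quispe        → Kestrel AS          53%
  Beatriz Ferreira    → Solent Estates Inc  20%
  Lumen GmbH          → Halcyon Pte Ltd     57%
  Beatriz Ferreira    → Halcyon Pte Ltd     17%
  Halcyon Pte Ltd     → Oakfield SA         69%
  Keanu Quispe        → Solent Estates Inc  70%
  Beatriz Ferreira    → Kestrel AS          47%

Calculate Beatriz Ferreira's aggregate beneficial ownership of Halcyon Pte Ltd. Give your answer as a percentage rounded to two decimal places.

Beatriz reaches Halcyon along 3 paths.
Direct stake: 17% = 17%.
Via Lumen: 30% × 57% = 17.1%.
Via Solent → Lumen: 20% × 5% × 57% = 0.57%.
Total: 17% + 17.1% + 0.57% = 34.67%.

34.67%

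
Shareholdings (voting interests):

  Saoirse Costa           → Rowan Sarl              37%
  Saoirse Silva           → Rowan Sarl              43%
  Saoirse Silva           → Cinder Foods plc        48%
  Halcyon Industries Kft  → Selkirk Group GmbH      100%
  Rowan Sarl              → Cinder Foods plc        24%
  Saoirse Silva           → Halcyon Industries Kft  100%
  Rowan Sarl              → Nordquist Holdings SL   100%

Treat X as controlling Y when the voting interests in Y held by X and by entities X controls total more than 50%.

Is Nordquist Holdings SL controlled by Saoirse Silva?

Saoirse Silva holds 100% of Halcyon, so Saoirse Silva controls Halcyon.
Halcyon holds 100% of Selkirk, so Saoirse Silva controls Selkirk.
Neither Saoirse Silva nor any entity Saoirse Silva controls holds any voting interest in Nordquist.
So Saoirse Silva does not control Nordquist.

No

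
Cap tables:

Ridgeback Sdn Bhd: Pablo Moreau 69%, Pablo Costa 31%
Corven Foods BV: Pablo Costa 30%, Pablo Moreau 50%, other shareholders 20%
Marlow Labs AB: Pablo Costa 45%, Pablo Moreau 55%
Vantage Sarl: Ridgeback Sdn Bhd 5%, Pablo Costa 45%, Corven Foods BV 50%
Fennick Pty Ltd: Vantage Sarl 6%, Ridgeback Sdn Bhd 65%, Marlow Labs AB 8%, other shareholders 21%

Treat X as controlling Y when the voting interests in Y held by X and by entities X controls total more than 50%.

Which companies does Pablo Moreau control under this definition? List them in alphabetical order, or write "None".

Fennick Pty Ltd, Marlow Labs AB, Ridgeback Sdn Bhd

Pablo Moreau holds 69% of Ridgeback, so Pablo Moreau controls Ridgeback.
Pablo Moreau holds 55% of Marlow, so Pablo Moreau controls Marlow.
Ridgeback and Marlow together hold 65% + 8% = 73% of Fennick, so Pablo Moreau controls Fennick.
No other company's threshold is met.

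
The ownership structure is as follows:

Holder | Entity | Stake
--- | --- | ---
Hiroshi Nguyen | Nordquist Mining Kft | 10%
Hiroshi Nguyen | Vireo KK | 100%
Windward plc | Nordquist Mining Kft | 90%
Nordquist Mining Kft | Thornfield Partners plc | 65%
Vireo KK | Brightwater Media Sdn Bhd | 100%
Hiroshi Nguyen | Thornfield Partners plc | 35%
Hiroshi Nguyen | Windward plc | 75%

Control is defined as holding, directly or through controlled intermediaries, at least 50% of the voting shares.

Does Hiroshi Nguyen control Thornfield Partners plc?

Yes

Hiroshi holds 75% of Windward, so Hiroshi controls Windward.
Hiroshi and Windward together hold 10% + 90% = 100% of Nordquist, so Hiroshi controls Nordquist.
Nordquist and Hiroshi together hold 65% + 35% = 100% of Thornfield, so Hiroshi controls Thornfield.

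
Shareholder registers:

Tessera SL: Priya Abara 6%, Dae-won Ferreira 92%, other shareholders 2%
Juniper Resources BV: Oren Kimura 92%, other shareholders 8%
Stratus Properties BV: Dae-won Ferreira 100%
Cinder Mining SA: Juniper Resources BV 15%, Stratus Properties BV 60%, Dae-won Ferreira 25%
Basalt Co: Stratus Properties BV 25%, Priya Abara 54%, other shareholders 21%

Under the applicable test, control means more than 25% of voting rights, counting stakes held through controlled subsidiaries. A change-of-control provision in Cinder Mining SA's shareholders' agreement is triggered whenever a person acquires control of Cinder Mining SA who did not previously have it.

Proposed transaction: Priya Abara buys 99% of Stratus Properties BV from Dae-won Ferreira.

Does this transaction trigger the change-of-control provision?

The purchase adds only to Priya's holdings (Dae-won's stake shrinks), so Priya is the only person who could newly come to control Cinder.
Priya holds 54% of Basalt, so Priya controls Basalt.
Neither Priya nor any entity Priya controls holds any voting interest in Cinder.
So before the transaction, Priya does not control Cinder.
After the purchase, Priya holds 99% of Stratus directly, and Dae-won's stake falls to 1%.
Priya holds 99% of Stratus, so Priya controls Stratus.
Stratus holds 60% of Cinder, so Priya controls Cinder.
Priya did not control Cinder before and does after, so the clause is triggered.

Yes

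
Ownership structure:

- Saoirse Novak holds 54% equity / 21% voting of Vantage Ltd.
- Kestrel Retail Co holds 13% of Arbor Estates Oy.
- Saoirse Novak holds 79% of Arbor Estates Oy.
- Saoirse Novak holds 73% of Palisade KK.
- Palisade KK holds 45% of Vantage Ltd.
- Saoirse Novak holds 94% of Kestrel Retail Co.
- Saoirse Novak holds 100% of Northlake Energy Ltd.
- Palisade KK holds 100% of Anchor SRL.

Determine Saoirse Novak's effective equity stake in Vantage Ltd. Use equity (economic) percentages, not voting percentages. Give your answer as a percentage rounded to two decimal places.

86.85%

Saoirse reaches Vantage along 2 paths.
Via Palisade: 73% × 45% = 32.85%.
Direct stake: 54% = 54%.
Total: 32.85% + 54% = 86.85%.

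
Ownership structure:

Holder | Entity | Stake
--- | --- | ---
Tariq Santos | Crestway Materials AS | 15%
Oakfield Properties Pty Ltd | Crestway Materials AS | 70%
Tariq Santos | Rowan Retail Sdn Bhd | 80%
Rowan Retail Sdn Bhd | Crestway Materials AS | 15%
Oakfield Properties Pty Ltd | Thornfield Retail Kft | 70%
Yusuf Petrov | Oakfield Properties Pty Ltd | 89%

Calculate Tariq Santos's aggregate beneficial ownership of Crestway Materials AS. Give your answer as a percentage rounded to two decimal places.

Tariq reaches Crestway along 2 paths.
Direct stake: 15% = 15%.
Via Rowan: 80% × 15% = 12%.
Total: 15% + 12% = 27%.
Rounded: 27.00%.

27.00%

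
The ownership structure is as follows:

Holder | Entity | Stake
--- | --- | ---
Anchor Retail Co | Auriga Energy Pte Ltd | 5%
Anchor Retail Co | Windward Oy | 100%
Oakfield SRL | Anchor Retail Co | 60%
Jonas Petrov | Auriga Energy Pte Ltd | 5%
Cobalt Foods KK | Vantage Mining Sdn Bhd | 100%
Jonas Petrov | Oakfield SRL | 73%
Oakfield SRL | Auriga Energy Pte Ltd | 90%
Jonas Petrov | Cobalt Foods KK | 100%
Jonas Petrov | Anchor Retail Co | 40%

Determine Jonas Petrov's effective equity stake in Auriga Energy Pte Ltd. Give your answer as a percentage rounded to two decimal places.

Jonas reaches Auriga along 4 paths.
Via Oakfield: 73% × 90% = 65.7%.
Via Oakfield → Anchor: 73% × 60% × 5% = 2.19%.
Via Anchor: 40% × 5% = 2%.
Direct stake: 5% = 5%.
Total: 65.7% + 2.19% + 2% + 5% = 74.89%.

74.89%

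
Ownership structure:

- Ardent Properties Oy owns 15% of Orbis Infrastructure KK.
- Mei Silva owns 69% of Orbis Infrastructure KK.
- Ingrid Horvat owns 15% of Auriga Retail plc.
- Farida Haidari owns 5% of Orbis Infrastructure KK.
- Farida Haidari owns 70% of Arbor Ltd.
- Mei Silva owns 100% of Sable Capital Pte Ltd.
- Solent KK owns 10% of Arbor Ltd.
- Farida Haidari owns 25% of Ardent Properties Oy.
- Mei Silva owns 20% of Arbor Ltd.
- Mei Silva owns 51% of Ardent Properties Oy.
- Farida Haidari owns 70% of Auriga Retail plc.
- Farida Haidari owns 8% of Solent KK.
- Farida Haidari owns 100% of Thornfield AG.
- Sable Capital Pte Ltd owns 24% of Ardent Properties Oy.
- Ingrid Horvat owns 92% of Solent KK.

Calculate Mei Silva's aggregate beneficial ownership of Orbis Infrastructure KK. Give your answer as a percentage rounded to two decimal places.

Mei reaches Orbis along 3 paths.
Via Ardent: 51% × 15% = 7.65%.
Via Sable → Ardent: 100% × 24% × 15% = 3.6%.
Direct stake: 69% = 69%.
Total: 7.65% + 3.6% + 69% = 80.25%.

80.25%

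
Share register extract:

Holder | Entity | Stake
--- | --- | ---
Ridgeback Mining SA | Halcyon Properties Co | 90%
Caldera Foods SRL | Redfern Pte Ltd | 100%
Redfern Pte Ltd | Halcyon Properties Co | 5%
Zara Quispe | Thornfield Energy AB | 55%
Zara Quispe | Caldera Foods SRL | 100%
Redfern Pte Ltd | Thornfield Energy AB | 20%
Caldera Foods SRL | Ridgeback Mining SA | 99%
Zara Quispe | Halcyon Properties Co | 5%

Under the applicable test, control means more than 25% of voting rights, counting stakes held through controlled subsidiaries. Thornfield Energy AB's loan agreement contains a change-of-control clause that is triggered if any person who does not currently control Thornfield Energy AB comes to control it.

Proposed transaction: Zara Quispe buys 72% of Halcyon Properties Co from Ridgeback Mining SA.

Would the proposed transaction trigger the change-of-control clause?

No

The purchase adds only to Zara's holdings (Ridgeback's stake shrinks), so Zara is the only person who could newly come to control Thornfield.
Zara holds 100% of Caldera, so Zara controls Caldera.
Caldera holds 100% of Redfern, so Zara controls Redfern.
Zara and Redfern together hold 55% + 20% = 75% of Thornfield, so Zara controls Thornfield.
So Zara already controls Thornfield before the transaction.
After the purchase, Zara's direct stake in Halcyon rises to 5% + 72% = 77%, and Ridgeback's stake falls to 18%.
Zara controlled Thornfield already, so this is not a new person acquiring control; every other person's position is unchanged or reduced.
No new person acquires control, so the clause is not triggered.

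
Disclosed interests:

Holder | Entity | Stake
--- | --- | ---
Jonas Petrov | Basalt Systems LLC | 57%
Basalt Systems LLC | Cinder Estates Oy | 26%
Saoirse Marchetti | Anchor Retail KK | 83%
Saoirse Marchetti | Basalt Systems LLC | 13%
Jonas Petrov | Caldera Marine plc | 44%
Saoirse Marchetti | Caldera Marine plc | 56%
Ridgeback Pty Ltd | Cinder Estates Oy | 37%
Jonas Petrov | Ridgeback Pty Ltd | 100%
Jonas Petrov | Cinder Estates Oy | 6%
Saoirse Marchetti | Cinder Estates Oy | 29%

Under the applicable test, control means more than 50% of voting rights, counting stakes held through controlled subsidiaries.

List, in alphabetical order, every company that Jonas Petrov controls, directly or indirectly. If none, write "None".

Jonas holds 100% of Ridgeback, so Jonas controls Ridgeback.
Jonas holds 57% of Basalt, so Jonas controls Basalt.
Ridgeback and Basalt and Jonas together hold 37% + 26% + 6% = 69% of Cinder, so Jonas controls Cinder.
No other company's threshold is met.

Basalt Systems LLC, Cinder Estates Oy, Ridgeback Pty Ltd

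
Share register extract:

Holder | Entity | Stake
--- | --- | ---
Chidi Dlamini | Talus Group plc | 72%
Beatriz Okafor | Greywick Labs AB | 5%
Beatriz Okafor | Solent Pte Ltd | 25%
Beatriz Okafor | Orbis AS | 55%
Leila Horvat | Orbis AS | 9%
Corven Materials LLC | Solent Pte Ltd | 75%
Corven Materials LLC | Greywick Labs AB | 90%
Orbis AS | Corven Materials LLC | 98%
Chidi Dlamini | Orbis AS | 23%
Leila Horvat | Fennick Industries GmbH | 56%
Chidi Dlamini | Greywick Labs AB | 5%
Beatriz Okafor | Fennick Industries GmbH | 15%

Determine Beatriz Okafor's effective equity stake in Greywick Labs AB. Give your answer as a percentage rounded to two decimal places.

Beatriz reaches Greywick along 2 paths.
Via Orbis → Corven: 55% × 98% × 90% = 48.51%.
Direct stake: 5% = 5%.
Total: 48.51% + 5% = 53.51%.

53.51%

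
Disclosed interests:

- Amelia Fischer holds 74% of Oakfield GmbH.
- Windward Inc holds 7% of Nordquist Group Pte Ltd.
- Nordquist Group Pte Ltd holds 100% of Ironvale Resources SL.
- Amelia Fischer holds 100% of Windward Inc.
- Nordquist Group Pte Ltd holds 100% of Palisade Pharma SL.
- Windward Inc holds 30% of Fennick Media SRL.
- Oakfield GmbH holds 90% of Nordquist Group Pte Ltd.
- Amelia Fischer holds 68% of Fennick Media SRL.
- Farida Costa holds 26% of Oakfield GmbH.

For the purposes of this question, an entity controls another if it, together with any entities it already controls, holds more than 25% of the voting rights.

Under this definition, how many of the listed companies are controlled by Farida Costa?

4

Farida holds 26% of Oakfield, so Farida controls Oakfield.
Oakfield holds 90% of Nordquist, so Farida controls Nordquist.
Nordquist holds 100% of Palisade, so Farida controls Palisade.
Nordquist holds 100% of Ironvale, so Farida controls Ironvale.
No other company's threshold is met.
Farida controls 4 companies.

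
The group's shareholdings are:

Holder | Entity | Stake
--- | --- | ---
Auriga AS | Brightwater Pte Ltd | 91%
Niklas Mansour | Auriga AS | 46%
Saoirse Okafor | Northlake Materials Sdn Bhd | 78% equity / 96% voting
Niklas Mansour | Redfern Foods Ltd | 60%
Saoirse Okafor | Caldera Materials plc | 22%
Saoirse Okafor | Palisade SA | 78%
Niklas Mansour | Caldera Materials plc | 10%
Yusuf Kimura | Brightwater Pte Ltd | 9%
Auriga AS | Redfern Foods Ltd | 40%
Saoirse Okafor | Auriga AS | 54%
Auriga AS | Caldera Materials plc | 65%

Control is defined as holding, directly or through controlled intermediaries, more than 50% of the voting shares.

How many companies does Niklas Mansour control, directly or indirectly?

1

Niklas holds 60% of Redfern, so Niklas controls Redfern.
No other company's threshold is met.
Niklas controls 1 company.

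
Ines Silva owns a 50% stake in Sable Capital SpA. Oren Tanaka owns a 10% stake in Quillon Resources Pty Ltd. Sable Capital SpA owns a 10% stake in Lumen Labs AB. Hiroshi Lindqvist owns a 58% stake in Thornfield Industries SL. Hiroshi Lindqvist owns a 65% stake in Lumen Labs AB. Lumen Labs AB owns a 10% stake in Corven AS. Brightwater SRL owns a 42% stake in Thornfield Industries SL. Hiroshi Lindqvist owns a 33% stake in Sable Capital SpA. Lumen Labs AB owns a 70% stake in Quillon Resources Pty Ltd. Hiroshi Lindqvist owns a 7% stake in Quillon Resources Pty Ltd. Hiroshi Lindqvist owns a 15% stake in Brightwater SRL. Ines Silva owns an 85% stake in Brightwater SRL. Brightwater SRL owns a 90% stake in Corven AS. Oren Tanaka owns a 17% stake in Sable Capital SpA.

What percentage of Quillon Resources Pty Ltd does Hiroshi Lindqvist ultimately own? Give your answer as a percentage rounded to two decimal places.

Hiroshi reaches Quillon along 3 paths.
Direct stake: 7% = 7%.
Via Lumen: 65% × 70% = 45.5%.
Via Sable → Lumen: 33% × 10% × 70% = 2.31%.
Total: 7% + 45.5% + 2.31% = 54.81%.

54.81%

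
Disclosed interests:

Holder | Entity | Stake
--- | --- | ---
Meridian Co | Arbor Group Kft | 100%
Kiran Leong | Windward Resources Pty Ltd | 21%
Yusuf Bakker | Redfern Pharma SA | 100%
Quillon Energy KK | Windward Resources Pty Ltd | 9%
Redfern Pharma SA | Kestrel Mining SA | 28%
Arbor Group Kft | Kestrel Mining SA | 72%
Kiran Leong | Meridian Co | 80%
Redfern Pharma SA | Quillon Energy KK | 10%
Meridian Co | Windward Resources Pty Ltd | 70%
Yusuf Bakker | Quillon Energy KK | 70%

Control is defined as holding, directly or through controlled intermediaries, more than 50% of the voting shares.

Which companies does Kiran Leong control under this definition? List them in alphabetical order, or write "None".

Arbor Group Kft, Kestrel Mining SA, Meridian Co, Windward Resources Pty Ltd

Kiran holds 80% of Meridian, so Kiran controls Meridian.
Meridian holds 100% of Arbor, so Kiran controls Arbor.
Meridian and Kiran together hold 70% + 21% = 91% of Windward, so Kiran controls Windward.
Arbor holds 72% of Kestrel, so Kiran controls Kestrel.
No other company's threshold is met.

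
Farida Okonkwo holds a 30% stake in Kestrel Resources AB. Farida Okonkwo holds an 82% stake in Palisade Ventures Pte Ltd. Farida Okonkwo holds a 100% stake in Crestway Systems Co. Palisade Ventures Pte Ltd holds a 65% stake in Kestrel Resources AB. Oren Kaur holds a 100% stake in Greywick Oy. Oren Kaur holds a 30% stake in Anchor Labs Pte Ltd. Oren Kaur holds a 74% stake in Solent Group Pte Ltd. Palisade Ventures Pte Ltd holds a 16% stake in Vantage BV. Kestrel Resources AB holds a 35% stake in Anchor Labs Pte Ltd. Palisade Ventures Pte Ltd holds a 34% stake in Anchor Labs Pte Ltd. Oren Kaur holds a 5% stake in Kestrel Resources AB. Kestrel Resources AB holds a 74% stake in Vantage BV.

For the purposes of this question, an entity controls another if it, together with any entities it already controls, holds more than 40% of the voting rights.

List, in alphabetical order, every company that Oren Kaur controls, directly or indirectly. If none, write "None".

Greywick Oy, Solent Group Pte Ltd

Oren holds 100% of Greywick, so Oren controls Greywick.
Oren holds 74% of Solent, so Oren controls Solent.
No other company's threshold is met.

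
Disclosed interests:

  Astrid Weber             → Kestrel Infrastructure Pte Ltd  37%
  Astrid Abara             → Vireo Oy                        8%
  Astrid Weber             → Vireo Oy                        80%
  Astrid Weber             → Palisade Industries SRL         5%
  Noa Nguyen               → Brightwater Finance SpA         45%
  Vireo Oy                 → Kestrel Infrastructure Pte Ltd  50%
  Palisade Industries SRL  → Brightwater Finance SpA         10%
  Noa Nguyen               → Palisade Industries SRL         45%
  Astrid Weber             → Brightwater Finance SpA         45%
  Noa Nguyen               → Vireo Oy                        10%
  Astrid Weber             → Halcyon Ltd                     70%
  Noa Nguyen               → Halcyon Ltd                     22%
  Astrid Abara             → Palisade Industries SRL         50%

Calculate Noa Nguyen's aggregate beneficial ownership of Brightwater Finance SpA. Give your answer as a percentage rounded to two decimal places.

Noa reaches Brightwater along 2 paths.
Via Palisade: 45% × 10% = 4.5%.
Direct stake: 45% = 45%.
Total: 4.5% + 45% = 49.5%.
Rounded: 49.50%.

49.50%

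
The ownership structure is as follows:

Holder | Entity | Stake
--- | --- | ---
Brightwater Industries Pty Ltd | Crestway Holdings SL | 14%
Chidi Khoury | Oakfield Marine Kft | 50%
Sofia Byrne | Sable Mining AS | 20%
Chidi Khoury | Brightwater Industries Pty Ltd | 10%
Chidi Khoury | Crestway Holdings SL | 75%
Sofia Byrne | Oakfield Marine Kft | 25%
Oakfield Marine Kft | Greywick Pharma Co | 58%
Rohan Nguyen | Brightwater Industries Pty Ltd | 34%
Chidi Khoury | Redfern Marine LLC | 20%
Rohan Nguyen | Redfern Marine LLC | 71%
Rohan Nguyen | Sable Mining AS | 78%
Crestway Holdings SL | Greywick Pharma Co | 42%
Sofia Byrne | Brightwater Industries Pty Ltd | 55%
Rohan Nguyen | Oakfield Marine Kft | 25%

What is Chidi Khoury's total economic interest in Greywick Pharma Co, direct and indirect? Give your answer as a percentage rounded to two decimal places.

61.09%

Chidi reaches Greywick along 3 paths.
Via Oakfield: 50% × 58% = 29%.
Via Crestway: 75% × 42% = 31.5%.
Via Brightwater → Crestway: 10% × 14% × 42% = 0.588%.
Total: 29% + 31.5% + 0.588% = 61.088%.
Rounded: 61.09%.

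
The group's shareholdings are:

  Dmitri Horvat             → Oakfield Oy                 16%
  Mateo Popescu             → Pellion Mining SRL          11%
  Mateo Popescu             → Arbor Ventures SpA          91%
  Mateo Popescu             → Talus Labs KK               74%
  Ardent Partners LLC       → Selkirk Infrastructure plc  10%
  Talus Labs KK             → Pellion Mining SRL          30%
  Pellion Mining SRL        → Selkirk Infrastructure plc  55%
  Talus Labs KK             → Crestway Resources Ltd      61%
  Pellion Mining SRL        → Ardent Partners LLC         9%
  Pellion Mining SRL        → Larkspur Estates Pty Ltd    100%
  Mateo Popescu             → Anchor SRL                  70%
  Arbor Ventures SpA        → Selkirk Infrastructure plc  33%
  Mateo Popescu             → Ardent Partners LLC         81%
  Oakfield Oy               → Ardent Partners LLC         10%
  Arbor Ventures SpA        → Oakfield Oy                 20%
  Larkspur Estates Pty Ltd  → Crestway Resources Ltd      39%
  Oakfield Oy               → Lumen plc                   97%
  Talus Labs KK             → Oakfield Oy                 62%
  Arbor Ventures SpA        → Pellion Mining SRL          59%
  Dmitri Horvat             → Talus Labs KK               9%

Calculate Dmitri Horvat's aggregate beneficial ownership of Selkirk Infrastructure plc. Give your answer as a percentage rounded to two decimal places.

Dmitri reaches Selkirk along 4 paths.
Via Talus → Pellion: 9% × 30% × 55% = 1.485%.
Via Talus → Oakfield → Ardent: 9% × 62% × 10% × 10% = 0.0558%.
Via Oakfield → Ardent: 16% × 10% × 10% = 0.16%.
Via Talus → Pellion → Ardent: 9% × 30% × 9% × 10% = 0.0243%.
Total: 1.485% + 0.0558% + 0.16% + 0.0243% = 1.7251%.
Rounded: 1.73%.

1.73%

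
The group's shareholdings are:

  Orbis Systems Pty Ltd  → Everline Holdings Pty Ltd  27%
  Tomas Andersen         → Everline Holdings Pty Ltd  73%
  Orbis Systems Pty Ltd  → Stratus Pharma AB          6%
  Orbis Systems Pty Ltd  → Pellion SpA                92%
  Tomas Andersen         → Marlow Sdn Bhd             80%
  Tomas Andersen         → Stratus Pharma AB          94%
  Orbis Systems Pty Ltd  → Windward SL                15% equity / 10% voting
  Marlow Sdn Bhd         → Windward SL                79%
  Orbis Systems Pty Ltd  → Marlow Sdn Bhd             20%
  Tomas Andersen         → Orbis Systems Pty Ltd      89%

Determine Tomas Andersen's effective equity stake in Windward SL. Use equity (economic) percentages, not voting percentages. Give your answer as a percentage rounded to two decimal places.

Tomas reaches Windward along 3 paths.
Via Marlow: 80% × 79% = 63.2%.
Via Orbis → Marlow: 89% × 20% × 79% = 14.062%.
Via Orbis: 89% × 15% = 13.35%.
Total: 63.2% + 14.062% + 13.35% = 90.612%.
Rounded: 90.61%.

90.61%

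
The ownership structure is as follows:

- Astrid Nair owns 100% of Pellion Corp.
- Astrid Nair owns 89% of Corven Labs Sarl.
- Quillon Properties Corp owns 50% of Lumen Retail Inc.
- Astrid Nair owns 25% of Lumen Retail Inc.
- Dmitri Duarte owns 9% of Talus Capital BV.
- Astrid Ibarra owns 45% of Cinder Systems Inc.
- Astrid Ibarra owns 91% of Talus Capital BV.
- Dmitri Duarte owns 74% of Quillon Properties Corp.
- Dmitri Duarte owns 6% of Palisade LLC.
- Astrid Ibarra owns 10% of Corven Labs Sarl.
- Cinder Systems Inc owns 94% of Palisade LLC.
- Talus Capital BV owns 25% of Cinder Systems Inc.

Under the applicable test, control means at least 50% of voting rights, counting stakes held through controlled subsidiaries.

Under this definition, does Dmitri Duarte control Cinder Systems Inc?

Dmitri holds 74% of Quillon, so Dmitri controls Quillon.
Quillon holds 50% of Lumen, so Dmitri controls Lumen.
Neither Dmitri nor any entity Dmitri controls holds any voting interest in Cinder.
So Dmitri does not control Cinder.

No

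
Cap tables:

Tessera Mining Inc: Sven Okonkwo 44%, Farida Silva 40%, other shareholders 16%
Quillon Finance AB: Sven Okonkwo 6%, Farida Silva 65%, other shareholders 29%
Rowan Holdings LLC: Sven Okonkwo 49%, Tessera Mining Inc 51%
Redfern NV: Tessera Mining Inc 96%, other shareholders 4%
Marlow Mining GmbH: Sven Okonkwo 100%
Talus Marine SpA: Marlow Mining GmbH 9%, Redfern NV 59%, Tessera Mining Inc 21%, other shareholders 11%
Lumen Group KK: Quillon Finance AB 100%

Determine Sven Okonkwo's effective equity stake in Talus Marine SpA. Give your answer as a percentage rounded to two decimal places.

Sven reaches Talus along 3 paths.
Via Marlow: 100% × 9% = 9%.
Via Tessera → Redfern: 44% × 96% × 59% = 24.9216%.
Via Tessera: 44% × 21% = 9.24%.
Total: 9% + 24.9216% + 9.24% = 43.1616%.
Rounded: 43.16%.

43.16%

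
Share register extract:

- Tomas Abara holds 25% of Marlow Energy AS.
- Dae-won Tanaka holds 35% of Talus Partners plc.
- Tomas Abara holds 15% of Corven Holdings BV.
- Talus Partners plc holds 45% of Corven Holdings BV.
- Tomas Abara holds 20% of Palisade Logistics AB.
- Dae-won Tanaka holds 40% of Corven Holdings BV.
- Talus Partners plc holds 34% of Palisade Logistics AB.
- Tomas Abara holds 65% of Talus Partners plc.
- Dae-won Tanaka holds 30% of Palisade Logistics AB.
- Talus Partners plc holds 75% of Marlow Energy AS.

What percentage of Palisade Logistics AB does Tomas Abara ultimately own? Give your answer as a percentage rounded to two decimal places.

42.10%

Tomas reaches Palisade along 2 paths.
Via Talus: 65% × 34% = 22.1%.
Direct stake: 20% = 20%.
Total: 22.1% + 20% = 42.1%.
Rounded: 42.10%.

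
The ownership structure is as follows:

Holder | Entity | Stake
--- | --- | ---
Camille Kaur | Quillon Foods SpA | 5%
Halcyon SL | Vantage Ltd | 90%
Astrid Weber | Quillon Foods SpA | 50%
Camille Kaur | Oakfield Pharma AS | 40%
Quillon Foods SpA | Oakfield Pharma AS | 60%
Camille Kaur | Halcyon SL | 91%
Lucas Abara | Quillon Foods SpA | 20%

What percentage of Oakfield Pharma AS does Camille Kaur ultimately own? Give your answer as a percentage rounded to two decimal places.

Camille reaches Oakfield along 2 paths.
Via Quillon: 5% × 60% = 3%.
Direct stake: 40% = 40%.
Total: 3% + 40% = 43%.
Rounded: 43.00%.

43.00%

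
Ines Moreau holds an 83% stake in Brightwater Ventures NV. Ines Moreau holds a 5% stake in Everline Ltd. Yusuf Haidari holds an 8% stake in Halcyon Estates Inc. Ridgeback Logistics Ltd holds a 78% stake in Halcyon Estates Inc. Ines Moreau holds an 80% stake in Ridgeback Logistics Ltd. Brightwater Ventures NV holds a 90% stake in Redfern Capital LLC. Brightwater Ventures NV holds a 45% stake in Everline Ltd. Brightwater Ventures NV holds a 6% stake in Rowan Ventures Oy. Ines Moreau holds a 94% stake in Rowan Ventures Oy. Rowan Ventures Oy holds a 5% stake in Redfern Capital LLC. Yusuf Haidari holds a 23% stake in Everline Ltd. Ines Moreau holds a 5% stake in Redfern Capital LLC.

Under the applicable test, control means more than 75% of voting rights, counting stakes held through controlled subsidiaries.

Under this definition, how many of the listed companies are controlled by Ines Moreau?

5

Ines holds 80% of Ridgeback, so Ines controls Ridgeback.
Ridgeback holds 78% of Halcyon, so Ines controls Halcyon.
Ines holds 83% of Brightwater, so Ines controls Brightwater.
Brightwater and Ines together hold 6% + 94% = 100% of Rowan, so Ines controls Rowan.
Rowan and Ines and Brightwater together hold 5% + 5% + 90% = 100% of Redfern, so Ines controls Redfern.
No other company's threshold is met.
Ines controls 5 companies.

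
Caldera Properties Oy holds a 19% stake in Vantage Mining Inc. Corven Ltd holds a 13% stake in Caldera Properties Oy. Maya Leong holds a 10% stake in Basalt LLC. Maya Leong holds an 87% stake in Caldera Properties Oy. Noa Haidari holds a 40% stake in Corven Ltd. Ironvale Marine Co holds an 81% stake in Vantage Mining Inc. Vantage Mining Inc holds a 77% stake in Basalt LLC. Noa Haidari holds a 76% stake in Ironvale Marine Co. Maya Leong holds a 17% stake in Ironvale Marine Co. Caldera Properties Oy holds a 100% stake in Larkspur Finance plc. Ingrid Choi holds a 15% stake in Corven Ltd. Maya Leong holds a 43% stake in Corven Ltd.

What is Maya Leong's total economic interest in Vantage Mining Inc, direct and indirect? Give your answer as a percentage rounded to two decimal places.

31.36%

Maya reaches Vantage along 3 paths.
Via Ironvale: 17% × 81% = 13.77%.
Via Corven → Caldera: 43% × 13% × 19% = 1.0621%.
Via Caldera: 87% × 19% = 16.53%.
Total: 13.77% + 1.0621% + 16.53% = 31.3621%.
Rounded: 31.36%.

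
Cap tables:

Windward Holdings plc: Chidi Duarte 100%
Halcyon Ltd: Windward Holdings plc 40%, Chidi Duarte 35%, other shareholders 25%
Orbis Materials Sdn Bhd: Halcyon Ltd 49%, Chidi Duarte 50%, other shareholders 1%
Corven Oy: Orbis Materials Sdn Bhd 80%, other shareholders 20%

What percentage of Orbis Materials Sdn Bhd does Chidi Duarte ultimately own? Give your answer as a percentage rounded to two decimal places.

Chidi reaches Orbis along 3 paths.
Via Windward → Halcyon: 100% × 40% × 49% = 19.6%.
Via Halcyon: 35% × 49% = 17.15%.
Direct stake: 50% = 50%.
Total: 19.6% + 17.15% + 50% = 86.75%.

86.75%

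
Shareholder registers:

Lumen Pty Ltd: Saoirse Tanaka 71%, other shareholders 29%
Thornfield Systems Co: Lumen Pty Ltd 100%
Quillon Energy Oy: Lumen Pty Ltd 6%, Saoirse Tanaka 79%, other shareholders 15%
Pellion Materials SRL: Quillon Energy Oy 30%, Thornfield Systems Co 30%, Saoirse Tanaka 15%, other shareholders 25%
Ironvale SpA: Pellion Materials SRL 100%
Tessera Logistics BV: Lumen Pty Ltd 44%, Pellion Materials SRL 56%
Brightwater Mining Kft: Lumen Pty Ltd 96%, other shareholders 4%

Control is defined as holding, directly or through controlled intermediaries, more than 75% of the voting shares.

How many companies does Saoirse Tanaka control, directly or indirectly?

1

Saoirse holds 79% of Quillon, so Saoirse controls Quillon.
No other company's threshold is met.
Saoirse controls 1 company.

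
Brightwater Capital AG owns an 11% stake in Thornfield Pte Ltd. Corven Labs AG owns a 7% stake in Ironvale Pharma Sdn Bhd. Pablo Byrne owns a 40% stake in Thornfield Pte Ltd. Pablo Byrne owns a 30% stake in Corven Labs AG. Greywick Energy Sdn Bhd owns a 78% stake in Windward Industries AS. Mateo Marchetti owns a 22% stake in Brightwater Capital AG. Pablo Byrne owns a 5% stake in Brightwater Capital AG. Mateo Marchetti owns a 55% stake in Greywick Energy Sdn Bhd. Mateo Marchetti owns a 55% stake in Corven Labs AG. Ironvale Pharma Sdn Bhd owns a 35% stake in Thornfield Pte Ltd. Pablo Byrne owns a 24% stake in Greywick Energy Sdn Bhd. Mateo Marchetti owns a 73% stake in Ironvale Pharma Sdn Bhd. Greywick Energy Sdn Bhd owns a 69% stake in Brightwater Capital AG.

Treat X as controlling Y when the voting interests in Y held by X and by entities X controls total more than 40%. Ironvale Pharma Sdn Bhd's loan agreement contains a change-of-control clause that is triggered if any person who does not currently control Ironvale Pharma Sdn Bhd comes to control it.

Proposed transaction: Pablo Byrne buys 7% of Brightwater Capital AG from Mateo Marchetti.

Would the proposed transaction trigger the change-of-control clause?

The purchase adds only to Pablo's holdings (Mateo's stake shrinks), so Pablo is the only person who could newly come to control Ironvale.
Pablo's largest direct stake is 40% in Thornfield, which does not meet the threshold, so Pablo controls no company.
Neither Pablo nor any entity Pablo controls holds any voting interest in Ironvale.
So before the transaction, Pablo does not control Ironvale.
After the purchase, Pablo's direct stake in Brightwater rises to 5% + 7% = 12%, and Mateo's stake falls to 15%.
Pablo's side now holds 12% of Brightwater, not > 40%, so Pablo still does not control Brightwater.
After the transaction, neither Pablo nor any entity Pablo controls holds a voting interest in Ironvale, so Pablo still does not control it.
No new person acquires control, so the clause is not triggered.

No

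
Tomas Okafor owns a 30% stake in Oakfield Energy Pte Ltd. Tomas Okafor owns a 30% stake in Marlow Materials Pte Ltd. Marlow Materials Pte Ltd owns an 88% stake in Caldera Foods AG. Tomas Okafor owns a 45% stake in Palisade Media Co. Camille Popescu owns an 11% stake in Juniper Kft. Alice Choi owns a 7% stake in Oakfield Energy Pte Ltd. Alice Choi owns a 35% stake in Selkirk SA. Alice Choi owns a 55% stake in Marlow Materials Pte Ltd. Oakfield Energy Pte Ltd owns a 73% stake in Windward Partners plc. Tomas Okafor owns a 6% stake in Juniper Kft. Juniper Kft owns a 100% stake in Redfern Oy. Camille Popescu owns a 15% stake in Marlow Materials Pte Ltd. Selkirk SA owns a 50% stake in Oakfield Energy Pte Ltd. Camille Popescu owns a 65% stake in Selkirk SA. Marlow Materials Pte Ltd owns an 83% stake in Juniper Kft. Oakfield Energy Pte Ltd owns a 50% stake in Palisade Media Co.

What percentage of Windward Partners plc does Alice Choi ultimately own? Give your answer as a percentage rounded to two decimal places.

Alice reaches Windward along 2 paths.
Via Oakfield: 7% × 73% = 5.11%.
Via Selkirk → Oakfield: 35% × 50% × 73% = 12.775%.
Total: 5.11% + 12.775% = 17.885%.
Rounded: 17.89%.

17.89%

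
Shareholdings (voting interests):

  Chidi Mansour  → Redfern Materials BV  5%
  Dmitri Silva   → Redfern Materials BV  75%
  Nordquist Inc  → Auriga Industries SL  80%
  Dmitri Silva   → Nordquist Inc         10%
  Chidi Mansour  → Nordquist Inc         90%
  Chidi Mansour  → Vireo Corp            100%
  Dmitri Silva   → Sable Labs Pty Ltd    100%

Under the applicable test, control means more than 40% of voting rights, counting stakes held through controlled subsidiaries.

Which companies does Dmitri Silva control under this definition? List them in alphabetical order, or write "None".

Dmitri holds 100% of Sable, so Dmitri controls Sable.
Dmitri holds 75% of Redfern, so Dmitri controls Redfern.
No other company's threshold is met.

Redfern Materials BV, Sable Labs Pty Ltd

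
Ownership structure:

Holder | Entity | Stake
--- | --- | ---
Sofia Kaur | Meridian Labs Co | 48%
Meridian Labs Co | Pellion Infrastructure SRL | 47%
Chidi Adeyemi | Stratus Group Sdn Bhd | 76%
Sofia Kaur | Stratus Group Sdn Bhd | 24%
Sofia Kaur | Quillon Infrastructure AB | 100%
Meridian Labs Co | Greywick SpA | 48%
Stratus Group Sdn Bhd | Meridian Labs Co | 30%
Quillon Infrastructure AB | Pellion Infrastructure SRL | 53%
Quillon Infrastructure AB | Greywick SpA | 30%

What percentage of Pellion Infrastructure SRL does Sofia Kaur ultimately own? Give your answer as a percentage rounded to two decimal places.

78.94%

Sofia reaches Pellion along 3 paths.
Via Meridian: 48% × 47% = 22.56%.
Via Stratus → Meridian: 24% × 30% × 47% = 3.384%.
Via Quillon: 100% × 53% = 53%.
Total: 22.56% + 3.384% + 53% = 78.944%.
Rounded: 78.94%.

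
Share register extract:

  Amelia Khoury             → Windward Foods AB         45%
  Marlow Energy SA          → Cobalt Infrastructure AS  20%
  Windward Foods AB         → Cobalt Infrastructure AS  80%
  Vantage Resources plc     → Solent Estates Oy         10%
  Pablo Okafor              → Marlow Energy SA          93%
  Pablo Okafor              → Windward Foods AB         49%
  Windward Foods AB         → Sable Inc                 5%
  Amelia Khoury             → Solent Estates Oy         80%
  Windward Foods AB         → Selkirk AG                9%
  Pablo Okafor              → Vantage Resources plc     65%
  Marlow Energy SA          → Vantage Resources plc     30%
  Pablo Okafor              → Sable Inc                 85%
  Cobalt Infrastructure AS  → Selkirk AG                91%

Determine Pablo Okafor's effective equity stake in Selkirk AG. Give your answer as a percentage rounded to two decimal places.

57.01%

Pablo reaches Selkirk along 3 paths.
Via Windward: 49% × 9% = 4.41%.
Via Windward → Cobalt: 49% × 80% × 91% = 35.672%.
Via Marlow → Cobalt: 93% × 20% × 91% = 16.926%.
Total: 4.41% + 35.672% + 16.926% = 57.008%.
Rounded: 57.01%.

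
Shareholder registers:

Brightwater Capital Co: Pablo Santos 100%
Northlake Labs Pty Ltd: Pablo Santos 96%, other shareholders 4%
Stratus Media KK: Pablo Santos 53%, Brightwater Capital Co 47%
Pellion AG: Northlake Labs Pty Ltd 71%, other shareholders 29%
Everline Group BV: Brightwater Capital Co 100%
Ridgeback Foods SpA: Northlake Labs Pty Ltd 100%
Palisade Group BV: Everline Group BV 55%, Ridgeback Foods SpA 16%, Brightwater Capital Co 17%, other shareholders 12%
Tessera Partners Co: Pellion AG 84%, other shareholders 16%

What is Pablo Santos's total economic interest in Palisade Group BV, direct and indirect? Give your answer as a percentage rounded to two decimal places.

Pablo reaches Palisade along 3 paths.
Via Brightwater → Everline: 100% × 100% × 55% = 55%.
Via Northlake → Ridgeback: 96% × 100% × 16% = 15.36%.
Via Brightwater: 100% × 17% = 17%.
Total: 55% + 15.36% + 17% = 87.36%.

87.36%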